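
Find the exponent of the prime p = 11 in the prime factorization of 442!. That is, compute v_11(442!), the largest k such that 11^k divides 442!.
v_11(442!) = 43

Legendre's formula: v_p(n!) = Σ_{k ≥ 1} ⌊n / p^k⌋. For p = 11, n = 442, the terms are:
  ⌊442/11^1⌋ = ⌊442/11⌋ = 40
  ⌊442/11^2⌋ = ⌊442/121⌋ = 3
(the next term ⌊442/11^3⌋ = 0, terminating the sum). Summing: v_11(442!) = 40 + 3 = 43.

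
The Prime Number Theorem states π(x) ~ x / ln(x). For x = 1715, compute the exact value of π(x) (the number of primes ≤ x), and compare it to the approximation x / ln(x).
π(1715) = 267;  x/ln(x) ≈ 230.29;  relative error ≈ 13.75%.

Directly count primes up to 1715: π(1715) = 267. The PNT approximation gives 1715/ln(1715) ≈ 1715/7.44717 ≈ 230.29. Relative error (π(x) − x/ln(x)) / π(x) ≈ 13.75%; the approximation is known to undercount slightly (Li(x) is a better estimate).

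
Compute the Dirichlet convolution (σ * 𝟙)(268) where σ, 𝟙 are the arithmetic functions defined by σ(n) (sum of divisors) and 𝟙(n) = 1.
(σ * 𝟙)(268) = 759

Divisors of 268: [1, 2, 4, 67, 134, 268]. For each d | 268:
  d = 1: σ(1) · 𝟙(268/1) = 1 · 1 = 1
  d = 2: σ(2) · 𝟙(268/2) = 3 · 1 = 3
  d = 4: σ(4) · 𝟙(268/4) = 7 · 1 = 7
  d = 67: σ(67) · 𝟙(268/67) = 68 · 1 = 68
  d = 134: σ(134) · 𝟙(268/134) = 204 · 1 = 204
  d = 268: σ(268) · 𝟙(268/268) = 476 · 1 = 476
Summing: (σ * 𝟙)(268) = 1 + 3 + 7 + 68 + 204 + 476 = 759.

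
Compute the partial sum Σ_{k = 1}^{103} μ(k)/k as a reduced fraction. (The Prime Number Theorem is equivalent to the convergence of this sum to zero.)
Σ μ(k)/k = 41203144520038891926409588275527024249/23984823528925228172706521638692258396210

Values of μ(k) for 1 ≤ k ≤ 103: μ(1) = 1, μ(2) = -1, μ(3) = -1, μ(5) = -1, μ(6) = 1, μ(7) = -1, μ(10) = 1, μ(11) = -1, μ(13) = -1, μ(14) = 1, μ(15) = 1, μ(17) = -1, μ(19) = -1, μ(21) = 1, μ(22) = 1, μ(23) = -1, μ(26) = 1, μ(29) = -1, μ(30) = -1, μ(31) = -1, μ(33) = 1, μ(34) = 1, μ(35) = 1, μ(37) = -1, μ(38) = 1, μ(39) = 1, μ(41) = -1, μ(42) = -1, μ(43) = -1, μ(46) = 1, μ(47) = -1, μ(51) = 1, μ(53) = -1, μ(55) = 1, μ(57) = 1, μ(58) = 1, μ(59) = -1, μ(61) = -1, μ(62) = 1, μ(65) = 1, μ(66) = -1, μ(67) = -1, μ(69) = 1, μ(70) = -1, μ(71) = -1, μ(73) = -1, μ(74) = 1, μ(77) = 1, μ(78) = -1, μ(79) = -1, μ(82) = 1, μ(83) = -1, μ(85) = 1, μ(86) = 1, μ(87) = 1, μ(89) = -1, μ(91) = 1, μ(93) = 1, μ(94) = 1, μ(95) = 1, μ(97) = -1, μ(101) = -1, μ(102) = -1, μ(103) = -1, with μ = 0 on non-squarefree integers. Summing μ(k)/k for k where μ(k) ≠ 0 gives 41203144520038891926409588275527024249/23984823528925228172706521638692258396210 ≈ 0.0017. (PNT ⟺ this sum → 0 as n → ∞.)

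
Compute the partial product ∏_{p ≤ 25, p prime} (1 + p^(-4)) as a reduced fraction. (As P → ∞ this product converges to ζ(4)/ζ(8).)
∏ = 577447917650941187656457324944/535704058713408612067696280625

The primes p ≤ 25 are [2, 3, 5, 7, 11, 13, 17, 19, 23]. For each, (1 + 1/p^4) = (p^4 + 1)/p^4. Multiplying these fractions over p ∈ [2, 3, 5, 7, 11, 13, 17, 19, 23] gives 577447917650941187656457324944/535704058713408612067696280625. (In the limit P → ∞ this tends to ζ(4)/ζ(8).)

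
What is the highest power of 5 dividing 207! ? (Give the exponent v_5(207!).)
v_5(207!) = 50

Legendre's formula: v_p(n!) = Σ_{k ≥ 1} ⌊n / p^k⌋. For p = 5, n = 207, the terms are:
  ⌊207/5^1⌋ = ⌊207/5⌋ = 41
  ⌊207/5^2⌋ = ⌊207/25⌋ = 8
  ⌊207/5^3⌋ = ⌊207/125⌋ = 1
(the next term ⌊207/5^4⌋ = 0, terminating the sum). Summing: v_5(207!) = 41 + 8 + 1 = 50.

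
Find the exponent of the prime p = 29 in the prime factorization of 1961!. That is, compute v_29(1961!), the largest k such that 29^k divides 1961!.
v_29(1961!) = 69

Legendre's formula: v_p(n!) = Σ_{k ≥ 1} ⌊n / p^k⌋. For p = 29, n = 1961, the terms are:
  ⌊1961/29^1⌋ = ⌊1961/29⌋ = 67
  ⌊1961/29^2⌋ = ⌊1961/841⌋ = 2
(the next term ⌊1961/29^3⌋ = 0, terminating the sum). Summing: v_29(1961!) = 67 + 2 = 69.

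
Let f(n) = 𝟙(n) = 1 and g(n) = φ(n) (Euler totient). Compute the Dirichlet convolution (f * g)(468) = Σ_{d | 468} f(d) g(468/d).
(𝟙 * φ)(468) = 468

Divisors of 468: [1, 2, 3, 4, 6, 9, 12, 13, 18, 26, 36, 39, 52, 78, 117, 156, 234, 468]. For each d | 468:
  d = 1: 𝟙(1) · φ(468/1) = 1 · 144 = 144
  d = 2: 𝟙(2) · φ(468/2) = 1 · 72 = 72
  d = 3: 𝟙(3) · φ(468/3) = 1 · 48 = 48
  d = 4: 𝟙(4) · φ(468/4) = 1 · 72 = 72
  d = 6: 𝟙(6) · φ(468/6) = 1 · 24 = 24
  d = 9: 𝟙(9) · φ(468/9) = 1 · 24 = 24
  d = 12: 𝟙(12) · φ(468/12) = 1 · 24 = 24
  d = 13: 𝟙(13) · φ(468/13) = 1 · 12 = 12
  d = 18: 𝟙(18) · φ(468/18) = 1 · 12 = 12
  d = 26: 𝟙(26) · φ(468/26) = 1 · 6 = 6
  d = 36: 𝟙(36) · φ(468/36) = 1 · 12 = 12
  d = 39: 𝟙(39) · φ(468/39) = 1 · 4 = 4
  d = 52: 𝟙(52) · φ(468/52) = 1 · 6 = 6
  d = 78: 𝟙(78) · φ(468/78) = 1 · 2 = 2
  d = 117: 𝟙(117) · φ(468/117) = 1 · 2 = 2
  d = 156: 𝟙(156) · φ(468/156) = 1 · 2 = 2
  d = 234: 𝟙(234) · φ(468/234) = 1 · 1 = 1
  d = 468: 𝟙(468) · φ(468/468) = 1 · 1 = 1
Summing: (𝟙 * φ)(468) = 144 + 72 + 48 + 72 + 24 + 24 + 24 + 12 + 12 + 6 + 12 + 4 + 6 + 2 + 2 + 2 + 1 + 1 = 468.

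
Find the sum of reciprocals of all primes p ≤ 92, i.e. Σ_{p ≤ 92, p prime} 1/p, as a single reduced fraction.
Σ 1/p = 42605658161771733665696611824842057/23768741896345550770650537601358310

π(92) = 24, so the primes ≤ 92 are [2, 3, 5, 7, 11, 13, 17, 19, 23, 29, 31, 37, 41, 43, 47, 53, 59, 61, 67, 71, 73, 79, 83, 89]. Summing 1/p over these primes: 42605658161771733665696611824842057/23768741896345550770650537601358310 ≈ 1.7925. Mertens estimate ln ln(92) + 0.2615 ≈ 1.7704.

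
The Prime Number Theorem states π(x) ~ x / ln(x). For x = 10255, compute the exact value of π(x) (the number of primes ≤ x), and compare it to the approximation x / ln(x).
π(10255) = 1257;  x/ln(x) ≈ 1110.39;  relative error ≈ 11.66%.

Directly count primes up to 10255: π(10255) = 1257. The PNT approximation gives 10255/ln(10255) ≈ 10255/9.23552 ≈ 1110.39. Relative error (π(x) − x/ln(x)) / π(x) ≈ 11.66%; the approximation is known to undercount slightly (Li(x) is a better estimate).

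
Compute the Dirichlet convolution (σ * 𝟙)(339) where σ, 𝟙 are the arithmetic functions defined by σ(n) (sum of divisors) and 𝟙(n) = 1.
(σ * 𝟙)(339) = 575

Divisors of 339: [1, 3, 113, 339]. For each d | 339:
  d = 1: σ(1) · 𝟙(339/1) = 1 · 1 = 1
  d = 3: σ(3) · 𝟙(339/3) = 4 · 1 = 4
  d = 113: σ(113) · 𝟙(339/113) = 114 · 1 = 114
  d = 339: σ(339) · 𝟙(339/339) = 456 · 1 = 456
Summing: (σ * 𝟙)(339) = 1 + 4 + 114 + 456 = 575.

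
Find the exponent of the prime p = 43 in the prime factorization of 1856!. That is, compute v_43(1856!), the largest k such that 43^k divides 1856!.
v_43(1856!) = 44

Legendre's formula: v_p(n!) = Σ_{k ≥ 1} ⌊n / p^k⌋. For p = 43, n = 1856, the terms are:
  ⌊1856/43^1⌋ = ⌊1856/43⌋ = 43
  ⌊1856/43^2⌋ = ⌊1856/1849⌋ = 1
(the next term ⌊1856/43^3⌋ = 0, terminating the sum). Summing: v_43(1856!) = 43 + 1 = 44.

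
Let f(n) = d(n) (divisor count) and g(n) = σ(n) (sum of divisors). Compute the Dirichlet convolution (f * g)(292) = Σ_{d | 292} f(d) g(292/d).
(d * σ)(292) = 1216

Divisors of 292: [1, 2, 4, 73, 146, 292]. For each d | 292:
  d = 1: d(1) · σ(292/1) = 1 · 518 = 518
  d = 2: d(2) · σ(292/2) = 2 · 222 = 444
  d = 4: d(4) · σ(292/4) = 3 · 74 = 222
  d = 73: d(73) · σ(292/73) = 2 · 7 = 14
  d = 146: d(146) · σ(292/146) = 4 · 3 = 12
  d = 292: d(292) · σ(292/292) = 6 · 1 = 6
Summing: (d * σ)(292) = 518 + 444 + 222 + 14 + 12 + 6 = 1216.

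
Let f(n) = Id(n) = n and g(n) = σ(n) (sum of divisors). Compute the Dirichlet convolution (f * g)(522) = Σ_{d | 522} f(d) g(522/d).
(Id * σ)(522) = 10030

Divisors of 522: [1, 2, 3, 6, 9, 18, 29, 58, 87, 174, 261, 522]. For each d | 522:
  d = 1: Id(1) · σ(522/1) = 1 · 1170 = 1170
  d = 2: Id(2) · σ(522/2) = 2 · 390 = 780
  d = 3: Id(3) · σ(522/3) = 3 · 360 = 1080
  d = 6: Id(6) · σ(522/6) = 6 · 120 = 720
  d = 9: Id(9) · σ(522/9) = 9 · 90 = 810
  d = 18: Id(18) · σ(522/18) = 18 · 30 = 540
  d = 29: Id(29) · σ(522/29) = 29 · 39 = 1131
  d = 58: Id(58) · σ(522/58) = 58 · 13 = 754
  d = 87: Id(87) · σ(522/87) = 87 · 12 = 1044
  d = 174: Id(174) · σ(522/174) = 174 · 4 = 696
  d = 261: Id(261) · σ(522/261) = 261 · 3 = 783
  d = 522: Id(522) · σ(522/522) = 522 · 1 = 522
Summing: (Id * σ)(522) = 1170 + 780 + 1080 + 720 + 810 + 540 + 1131 + 754 + 1044 + 696 + 783 + 522 = 10030.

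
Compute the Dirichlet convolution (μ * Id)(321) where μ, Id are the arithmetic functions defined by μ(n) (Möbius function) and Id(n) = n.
(μ * Id)(321) = 212

Divisors of 321: [1, 3, 107, 321]. For each d | 321:
  d = 1: μ(1) · Id(321/1) = 1 · 321 = 321
  d = 3: μ(3) · Id(321/3) = -1 · 107 = -107
  d = 107: μ(107) · Id(321/107) = -1 · 3 = -3
  d = 321: μ(321) · Id(321/321) = 1 · 1 = 1
Summing: (μ * Id)(321) = 321 + -107 + -3 + 1 = 212.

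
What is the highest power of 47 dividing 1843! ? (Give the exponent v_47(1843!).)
v_47(1843!) = 39

Legendre's formula: v_p(n!) = Σ_{k ≥ 1} ⌊n / p^k⌋. For p = 47, n = 1843, the terms are:
  ⌊1843/47^1⌋ = ⌊1843/47⌋ = 39
(the next term ⌊1843/47^2⌋ = 0, terminating the sum). Summing: v_47(1843!) = 39 = 39.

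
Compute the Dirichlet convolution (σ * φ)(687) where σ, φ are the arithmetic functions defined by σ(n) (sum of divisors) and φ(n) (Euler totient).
(σ * φ)(687) = 2748

Divisors of 687: [1, 3, 229, 687]. For each d | 687:
  d = 1: σ(1) · φ(687/1) = 1 · 456 = 456
  d = 3: σ(3) · φ(687/3) = 4 · 228 = 912
  d = 229: σ(229) · φ(687/229) = 230 · 2 = 460
  d = 687: σ(687) · φ(687/687) = 920 · 1 = 920
Summing: (σ * φ)(687) = 456 + 912 + 460 + 920 = 2748.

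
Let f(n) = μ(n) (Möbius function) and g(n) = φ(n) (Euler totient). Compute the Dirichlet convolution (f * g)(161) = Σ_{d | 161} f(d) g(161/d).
(μ * φ)(161) = 105

Divisors of 161: [1, 7, 23, 161]. For each d | 161:
  d = 1: μ(1) · φ(161/1) = 1 · 132 = 132
  d = 7: μ(7) · φ(161/7) = -1 · 22 = -22
  d = 23: μ(23) · φ(161/23) = -1 · 6 = -6
  d = 161: μ(161) · φ(161/161) = 1 · 1 = 1
Summing: (μ * φ)(161) = 132 + -22 + -6 + 1 = 105.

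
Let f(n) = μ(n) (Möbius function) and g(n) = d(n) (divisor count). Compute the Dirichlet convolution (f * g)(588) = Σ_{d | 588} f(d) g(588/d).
(μ * d)(588) = 1

Divisors of 588: [1, 2, 3, 4, 6, 7, 12, 14, 21, 28, 42, 49, 84, 98, 147, 196, 294, 588]. For each d | 588:
  d = 1: μ(1) · d(588/1) = 1 · 18 = 18
  d = 2: μ(2) · d(588/2) = -1 · 12 = -12
  d = 3: μ(3) · d(588/3) = -1 · 9 = -9
  d = 4: μ(4) · d(588/4) = 0 · 6 = 0
  d = 6: μ(6) · d(588/6) = 1 · 6 = 6
  d = 7: μ(7) · d(588/7) = -1 · 12 = -12
  d = 12: μ(12) · d(588/12) = 0 · 3 = 0
  d = 14: μ(14) · d(588/14) = 1 · 8 = 8
  d = 21: μ(21) · d(588/21) = 1 · 6 = 6
  d = 28: μ(28) · d(588/28) = 0 · 4 = 0
  d = 42: μ(42) · d(588/42) = -1 · 4 = -4
  d = 49: μ(49) · d(588/49) = 0 · 6 = 0
  d = 84: μ(84) · d(588/84) = 0 · 2 = 0
  d = 98: μ(98) · d(588/98) = 0 · 4 = 0
  d = 147: μ(147) · d(588/147) = 0 · 3 = 0
  d = 196: μ(196) · d(588/196) = 0 · 2 = 0
  d = 294: μ(294) · d(588/294) = 0 · 2 = 0
  d = 588: μ(588) · d(588/588) = 0 · 1 = 0
Summing: (μ * d)(588) = 18 + -12 + -9 + 0 + 6 + -12 + 0 + 8 + 6 + 0 + -4 + 0 + 0 + 0 + 0 + 0 + 0 + 0 = 1.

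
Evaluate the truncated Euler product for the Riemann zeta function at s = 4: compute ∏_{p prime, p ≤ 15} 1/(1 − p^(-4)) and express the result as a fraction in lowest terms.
∏ = 11033033011/10194124800

The primes p ≤ 15 are [2, 3, 5, 7, 11, 13]. For each prime, (1 − 1/p^4)^(-1) = p^4 / (p^4 − 1). The product is (1 − 1/2^4)^(-1), (1 − 1/3^4)^(-1), (1 − 1/5^4)^(-1), (1 − 1/7^4)^(-1), (1 − 1/11^4)^(-1), (1 − 1/13^4)^(-1) = ∏ p^4 / (p^4 − 1) = 11033033011/10194124800.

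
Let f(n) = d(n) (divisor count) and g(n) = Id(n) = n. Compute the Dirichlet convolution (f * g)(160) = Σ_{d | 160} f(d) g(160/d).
(d * Id)(160) = 840

Divisors of 160: [1, 2, 4, 5, 8, 10, 16, 20, 32, 40, 80, 160]. For each d | 160:
  d = 1: d(1) · Id(160/1) = 1 · 160 = 160
  d = 2: d(2) · Id(160/2) = 2 · 80 = 160
  d = 4: d(4) · Id(160/4) = 3 · 40 = 120
  d = 5: d(5) · Id(160/5) = 2 · 32 = 64
  d = 8: d(8) · Id(160/8) = 4 · 20 = 80
  d = 10: d(10) · Id(160/10) = 4 · 16 = 64
  d = 16: d(16) · Id(160/16) = 5 · 10 = 50
  d = 20: d(20) · Id(160/20) = 6 · 8 = 48
  d = 32: d(32) · Id(160/32) = 6 · 5 = 30
  d = 40: d(40) · Id(160/40) = 8 · 4 = 32
  d = 80: d(80) · Id(160/80) = 10 · 2 = 20
  d = 160: d(160) · Id(160/160) = 12 · 1 = 12
Summing: (d * Id)(160) = 160 + 160 + 120 + 64 + 80 + 64 + 50 + 48 + 30 + 32 + 20 + 12 = 840.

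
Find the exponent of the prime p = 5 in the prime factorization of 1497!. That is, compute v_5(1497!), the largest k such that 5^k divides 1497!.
v_5(1497!) = 371

Legendre's formula: v_p(n!) = Σ_{k ≥ 1} ⌊n / p^k⌋. For p = 5, n = 1497, the terms are:
  ⌊1497/5^1⌋ = ⌊1497/5⌋ = 299
  ⌊1497/5^2⌋ = ⌊1497/25⌋ = 59
  ⌊1497/5^3⌋ = ⌊1497/125⌋ = 11
  ⌊1497/5^4⌋ = ⌊1497/625⌋ = 2
(the next term ⌊1497/5^5⌋ = 0, terminating the sum). Summing: v_5(1497!) = 299 + 59 + 11 + 2 = 371.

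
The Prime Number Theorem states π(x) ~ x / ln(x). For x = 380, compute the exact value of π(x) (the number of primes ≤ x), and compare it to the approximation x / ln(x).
π(380) = 75;  x/ln(x) ≈ 63.97;  relative error ≈ 14.71%.

Directly count primes up to 380: π(380) = 75. The PNT approximation gives 380/ln(380) ≈ 380/5.94017 ≈ 63.97. Relative error (π(x) − x/ln(x)) / π(x) ≈ 14.71%; the approximation is known to undercount slightly (Li(x) is a better estimate).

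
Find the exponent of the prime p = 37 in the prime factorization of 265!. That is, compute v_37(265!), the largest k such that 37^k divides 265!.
v_37(265!) = 7

Legendre's formula: v_p(n!) = Σ_{k ≥ 1} ⌊n / p^k⌋. For p = 37, n = 265, the terms are:
  ⌊265/37^1⌋ = ⌊265/37⌋ = 7
(the next term ⌊265/37^2⌋ = 0, terminating the sum). Summing: v_37(265!) = 7 = 7.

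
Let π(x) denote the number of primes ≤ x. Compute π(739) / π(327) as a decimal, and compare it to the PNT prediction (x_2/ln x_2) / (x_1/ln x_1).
π(739)/π(327) = 131/66 ≈ 1.9848;  PNT prediction ≈ 1.9810.

π(327) = 66 and π(739) = 131, so π(739)/π(327) ≈ 1.9848. The PNT-predicted ratio is (739/ln(739)) / (327/ln(327)) ≈ 1.9810. The two agree to within a few percent, as expected.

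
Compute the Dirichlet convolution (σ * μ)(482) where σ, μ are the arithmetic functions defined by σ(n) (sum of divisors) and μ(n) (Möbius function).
(σ * μ)(482) = 482

Divisors of 482: [1, 2, 241, 482]. For each d | 482:
  d = 1: σ(1) · μ(482/1) = 1 · 1 = 1
  d = 2: σ(2) · μ(482/2) = 3 · -1 = -3
  d = 241: σ(241) · μ(482/241) = 242 · -1 = -242
  d = 482: σ(482) · μ(482/482) = 726 · 1 = 726
Summing: (σ * μ)(482) = 1 + -3 + -242 + 726 = 482.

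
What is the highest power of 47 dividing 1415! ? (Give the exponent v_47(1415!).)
v_47(1415!) = 30

Legendre's formula: v_p(n!) = Σ_{k ≥ 1} ⌊n / p^k⌋. For p = 47, n = 1415, the terms are:
  ⌊1415/47^1⌋ = ⌊1415/47⌋ = 30
(the next term ⌊1415/47^2⌋ = 0, terminating the sum). Summing: v_47(1415!) = 30 = 30.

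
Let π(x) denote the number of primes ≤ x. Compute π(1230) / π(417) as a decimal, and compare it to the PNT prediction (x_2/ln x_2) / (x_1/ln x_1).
π(1230)/π(417) = 201/80 ≈ 2.5125;  PNT prediction ≈ 2.5012.

π(417) = 80 and π(1230) = 201, so π(1230)/π(417) ≈ 2.5125. The PNT-predicted ratio is (1230/ln(1230)) / (417/ln(417)) ≈ 2.5012. The two agree to within a few percent, as expected.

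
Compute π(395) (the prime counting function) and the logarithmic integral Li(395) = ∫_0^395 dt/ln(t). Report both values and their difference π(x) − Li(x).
π(395) = 77;  Li(395) ≈ 84.58;  π(x) − Li(x) ≈ -7.58.

Direct count of primes ≤ 395 gives π(395) = 77. Numerical evaluation of the logarithmic integral gives Li(395) ≈ 84.58. The difference π(x) − Li(x) ≈ -7.58 is typically negative for small/moderate x (Li(x) overestimates), though Littlewood's theorem shows this sign changes infinitely often.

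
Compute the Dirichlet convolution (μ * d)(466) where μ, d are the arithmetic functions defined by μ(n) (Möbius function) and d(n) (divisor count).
(μ * d)(466) = 1

Divisors of 466: [1, 2, 233, 466]. For each d | 466:
  d = 1: μ(1) · d(466/1) = 1 · 4 = 4
  d = 2: μ(2) · d(466/2) = -1 · 2 = -2
  d = 233: μ(233) · d(466/233) = -1 · 2 = -2
  d = 466: μ(466) · d(466/466) = 1 · 1 = 1
Summing: (μ * d)(466) = 4 + -2 + -2 + 1 = 1.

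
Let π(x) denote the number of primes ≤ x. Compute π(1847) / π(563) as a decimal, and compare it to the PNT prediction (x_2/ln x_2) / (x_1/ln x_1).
π(1847)/π(563) = 283/103 ≈ 2.7476;  PNT prediction ≈ 2.7624.

π(563) = 103 and π(1847) = 283, so π(1847)/π(563) ≈ 2.7476. The PNT-predicted ratio is (1847/ln(1847)) / (563/ln(563)) ≈ 2.7624. The two agree to within a few percent, as expected.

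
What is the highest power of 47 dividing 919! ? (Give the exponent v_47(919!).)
v_47(919!) = 19

Legendre's formula: v_p(n!) = Σ_{k ≥ 1} ⌊n / p^k⌋. For p = 47, n = 919, the terms are:
  ⌊919/47^1⌋ = ⌊919/47⌋ = 19
(the next term ⌊919/47^2⌋ = 0, terminating the sum). Summing: v_47(919!) = 19 = 19.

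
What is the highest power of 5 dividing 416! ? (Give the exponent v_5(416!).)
v_5(416!) = 102

Legendre's formula: v_p(n!) = Σ_{k ≥ 1} ⌊n / p^k⌋. For p = 5, n = 416, the terms are:
  ⌊416/5^1⌋ = ⌊416/5⌋ = 83
  ⌊416/5^2⌋ = ⌊416/25⌋ = 16
  ⌊416/5^3⌋ = ⌊416/125⌋ = 3
(the next term ⌊416/5^4⌋ = 0, terminating the sum). Summing: v_5(416!) = 83 + 16 + 3 = 102.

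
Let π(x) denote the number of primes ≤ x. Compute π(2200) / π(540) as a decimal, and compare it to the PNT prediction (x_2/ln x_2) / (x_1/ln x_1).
π(2200)/π(540) = 327/99 ≈ 3.3030;  PNT prediction ≈ 3.3305.

π(540) = 99 and π(2200) = 327, so π(2200)/π(540) ≈ 3.3030. The PNT-predicted ratio is (2200/ln(2200)) / (540/ln(540)) ≈ 3.3305. The two agree to within a few percent, as expected.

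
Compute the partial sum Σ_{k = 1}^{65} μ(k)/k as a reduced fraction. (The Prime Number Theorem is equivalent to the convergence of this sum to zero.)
Σ μ(k)/k = 3679085466973039663081/117288381359406970983270

Values of μ(k) for 1 ≤ k ≤ 65: μ(1) = 1, μ(2) = -1, μ(3) = -1, μ(5) = -1, μ(6) = 1, μ(7) = -1, μ(10) = 1, μ(11) = -1, μ(13) = -1, μ(14) = 1, μ(15) = 1, μ(17) = -1, μ(19) = -1, μ(21) = 1, μ(22) = 1, μ(23) = -1, μ(26) = 1, μ(29) = -1, μ(30) = -1, μ(31) = -1, μ(33) = 1, μ(34) = 1, μ(35) = 1, μ(37) = -1, μ(38) = 1, μ(39) = 1, μ(41) = -1, μ(42) = -1, μ(43) = -1, μ(46) = 1, μ(47) = -1, μ(51) = 1, μ(53) = -1, μ(55) = 1, μ(57) = 1, μ(58) = 1, μ(59) = -1, μ(61) = -1, μ(62) = 1, μ(65) = 1, with μ = 0 on non-squarefree integers. Summing μ(k)/k for k where μ(k) ≠ 0 gives 3679085466973039663081/117288381359406970983270 ≈ 0.0314. (PNT ⟺ this sum → 0 as n → ∞.)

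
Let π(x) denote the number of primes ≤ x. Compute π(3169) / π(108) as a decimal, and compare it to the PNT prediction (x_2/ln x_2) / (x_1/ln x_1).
π(3169)/π(108) = 449/28 ≈ 16.0357;  PNT prediction ≈ 17.0429.

π(108) = 28 and π(3169) = 449, so π(3169)/π(108) ≈ 16.0357. The PNT-predicted ratio is (3169/ln(3169)) / (108/ln(108)) ≈ 17.0429. The two agree to within a few percent, as expected.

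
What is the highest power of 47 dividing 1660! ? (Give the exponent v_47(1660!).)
v_47(1660!) = 35

Legendre's formula: v_p(n!) = Σ_{k ≥ 1} ⌊n / p^k⌋. For p = 47, n = 1660, the terms are:
  ⌊1660/47^1⌋ = ⌊1660/47⌋ = 35
(the next term ⌊1660/47^2⌋ = 0, terminating the sum). Summing: v_47(1660!) = 35 = 35.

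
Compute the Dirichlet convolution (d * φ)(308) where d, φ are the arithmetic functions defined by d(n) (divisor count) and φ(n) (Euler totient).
(d * φ)(308) = 672

Divisors of 308: [1, 2, 4, 7, 11, 14, 22, 28, 44, 77, 154, 308]. For each d | 308:
  d = 1: d(1) · φ(308/1) = 1 · 120 = 120
  d = 2: d(2) · φ(308/2) = 2 · 60 = 120
  d = 4: d(4) · φ(308/4) = 3 · 60 = 180
  d = 7: d(7) · φ(308/7) = 2 · 20 = 40
  d = 11: d(11) · φ(308/11) = 2 · 12 = 24
  d = 14: d(14) · φ(308/14) = 4 · 10 = 40
  d = 22: d(22) · φ(308/22) = 4 · 6 = 24
  d = 28: d(28) · φ(308/28) = 6 · 10 = 60
  d = 44: d(44) · φ(308/44) = 6 · 6 = 36
  d = 77: d(77) · φ(308/77) = 4 · 2 = 8
  d = 154: d(154) · φ(308/154) = 8 · 1 = 8
  d = 308: d(308) · φ(308/308) = 12 · 1 = 12
Summing: (d * φ)(308) = 120 + 120 + 180 + 40 + 24 + 40 + 24 + 60 + 36 + 8 + 8 + 12 = 672.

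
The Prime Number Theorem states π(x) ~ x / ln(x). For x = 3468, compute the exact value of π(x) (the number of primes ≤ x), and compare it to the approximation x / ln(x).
π(3468) = 486;  x/ln(x) ≈ 425.45;  relative error ≈ 12.46%.

Directly count primes up to 3468: π(3468) = 486. The PNT approximation gives 3468/ln(3468) ≈ 3468/8.15133 ≈ 425.45. Relative error (π(x) − x/ln(x)) / π(x) ≈ 12.46%; the approximation is known to undercount slightly (Li(x) is a better estimate).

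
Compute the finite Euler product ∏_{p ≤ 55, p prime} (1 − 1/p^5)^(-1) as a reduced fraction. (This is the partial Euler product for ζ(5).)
∏ = 16271272514460981588256692497708850770212394550299268449499486458883457010851/15691809316785373562301814354101424660311534867697905028310662923501211484160

The primes p ≤ 55 are [2, 3, 5, 7, 11, 13, 17, 19, 23, 29, 31, 37, 41, 43, 47, 53]. For each prime, (1 − 1/p^5)^(-1) = p^5 / (p^5 − 1). The product is (1 − 1/2^5)^(-1), (1 − 1/3^5)^(-1), (1 − 1/5^5)^(-1), (1 − 1/7^5)^(-1), (1 − 1/11^5)^(-1), (1 − 1/13^5)^(-1), (1 − 1/17^5)^(-1), (1 − 1/19^5)^(-1), (1 − 1/23^5)^(-1), (1 − 1/29^5)^(-1), (1 − 1/31^5)^(-1), (1 − 1/37^5)^(-1), (1 − 1/41^5)^(-1), (1 − 1/43^5)^(-1), (1 − 1/47^5)^(-1), (1 − 1/53^5)^(-1) = ∏ p^5 / (p^5 − 1) = 16271272514460981588256692497708850770212394550299268449499486458883457010851/15691809316785373562301814354101424660311534867697905028310662923501211484160.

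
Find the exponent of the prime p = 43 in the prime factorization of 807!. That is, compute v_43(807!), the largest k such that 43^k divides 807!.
v_43(807!) = 18

Legendre's formula: v_p(n!) = Σ_{k ≥ 1} ⌊n / p^k⌋. For p = 43, n = 807, the terms are:
  ⌊807/43^1⌋ = ⌊807/43⌋ = 18
(the next term ⌊807/43^2⌋ = 0, terminating the sum). Summing: v_43(807!) = 18 = 18.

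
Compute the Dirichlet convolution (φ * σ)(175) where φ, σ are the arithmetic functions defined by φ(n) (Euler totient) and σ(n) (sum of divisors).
(φ * σ)(175) = 1050

Divisors of 175: [1, 5, 7, 25, 35, 175]. For each d | 175:
  d = 1: φ(1) · σ(175/1) = 1 · 248 = 248
  d = 5: φ(5) · σ(175/5) = 4 · 48 = 192
  d = 7: φ(7) · σ(175/7) = 6 · 31 = 186
  d = 25: φ(25) · σ(175/25) = 20 · 8 = 160
  d = 35: φ(35) · σ(175/35) = 24 · 6 = 144
  d = 175: φ(175) · σ(175/175) = 120 · 1 = 120
Summing: (φ * σ)(175) = 248 + 192 + 186 + 160 + 144 + 120 = 1050.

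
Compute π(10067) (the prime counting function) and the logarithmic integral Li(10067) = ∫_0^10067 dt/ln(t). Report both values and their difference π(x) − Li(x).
π(10067) = 1235;  Li(10067) ≈ 1253.41;  π(x) − Li(x) ≈ -18.41.

Direct count of primes ≤ 10067 gives π(10067) = 1235. Numerical evaluation of the logarithmic integral gives Li(10067) ≈ 1253.41. The difference π(x) − Li(x) ≈ -18.41 is typically negative for small/moderate x (Li(x) overestimates), though Littlewood's theorem shows this sign changes infinitely often.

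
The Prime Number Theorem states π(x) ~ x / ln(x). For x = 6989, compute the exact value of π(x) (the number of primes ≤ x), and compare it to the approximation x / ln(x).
π(6989) = 898;  x/ln(x) ≈ 789.53;  relative error ≈ 12.08%.

Directly count primes up to 6989: π(6989) = 898. The PNT approximation gives 6989/ln(6989) ≈ 6989/8.85209 ≈ 789.53. Relative error (π(x) − x/ln(x)) / π(x) ≈ 12.08%; the approximation is known to undercount slightly (Li(x) is a better estimate).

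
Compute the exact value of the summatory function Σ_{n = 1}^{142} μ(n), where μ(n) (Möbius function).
Σ_{n ≤ 142} μ(n) = -2

Compute μ(n) for each 1 ≤ n ≤ 142: μ(1) = 1, μ(2) = -1, μ(3) = -1, μ(4) = 0, μ(5) = -1, μ(6) = 1, μ(7) = -1, μ(8) = 0, μ(9) = 0, μ(10) = 1, μ(11) = -1, μ(12) = 0, μ(13) = -1, μ(14) = 1, μ(15) = 1, μ(16) = 0, μ(17) = -1, μ(18) = 0, μ(19) = -1, μ(20) = 0, μ(21) = 1, μ(22) = 1, μ(23) = -1, μ(24) = 0, μ(25) = 0, μ(26) = 1, μ(27) = 0, μ(28) = 0, μ(29) = -1, μ(30) = -1, μ(31) = -1, μ(32) = 0, μ(33) = 1, μ(34) = 1, μ(35) = 1, μ(36) = 0, μ(37) = -1, μ(38) = 1, μ(39) = 1, μ(40) = 0, μ(41) = -1, μ(42) = -1, μ(43) = -1, μ(44) = 0, μ(45) = 0, μ(46) = 1, μ(47) = -1, μ(48) = 0, μ(49) = 0, μ(50) = 0, μ(51) = 1, μ(52) = 0, μ(53) = -1, μ(54) = 0, μ(55) = 1, μ(56) = 0, μ(57) = 1, μ(58) = 1, μ(59) = -1, μ(60) = 0, μ(61) = -1, μ(62) = 1, μ(63) = 0, μ(64) = 0, μ(65) = 1, μ(66) = -1, μ(67) = -1, μ(68) = 0, μ(69) = 1, μ(70) = -1, μ(71) = -1, μ(72) = 0, μ(73) = -1, μ(74) = 1, μ(75) = 0, μ(76) = 0, μ(77) = 1, μ(78) = -1, μ(79) = -1, μ(80) = 0, μ(81) = 0, μ(82) = 1, μ(83) = -1, μ(84) = 0, μ(85) = 1, μ(86) = 1, μ(87) = 1, μ(88) = 0, μ(89) = -1, μ(90) = 0, μ(91) = 1, μ(92) = 0, μ(93) = 1, μ(94) = 1, μ(95) = 1, μ(96) = 0, μ(97) = -1, μ(98) = 0, μ(99) = 0, μ(100) = 0, μ(101) = -1, μ(102) = -1, μ(103) = -1, μ(104) = 0, μ(105) = -1, μ(106) = 1, μ(107) = -1, μ(108) = 0, μ(109) = -1, μ(110) = -1, μ(111) = 1, μ(112) = 0, μ(113) = -1, μ(114) = -1, μ(115) = 1, μ(116) = 0, μ(117) = 0, μ(118) = 1, μ(119) = 1, μ(120) = 0, μ(121) = 0, μ(122) = 1, μ(123) = 1, μ(124) = 0, μ(125) = 0, μ(126) = 0, μ(127) = -1, μ(128) = 0, μ(129) = 1, μ(130) = -1, μ(131) = -1, μ(132) = 0, μ(133) = 1, μ(134) = 1, μ(135) = 0, μ(136) = 0, μ(137) = -1, μ(138) = -1, μ(139) = -1, μ(140) = 0, μ(141) = 1, μ(142) = 1. Summing all 142 values: -2. (Mertens function M(x) = Σ_{n ≤ x} μ(n); on average M(x) should be small (PNT ⟺ M(x) = o(x)).)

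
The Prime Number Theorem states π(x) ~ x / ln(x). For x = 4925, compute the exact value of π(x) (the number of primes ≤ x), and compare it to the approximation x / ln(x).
π(4925) = 657;  x/ln(x) ≈ 579.27;  relative error ≈ 11.83%.

Directly count primes up to 4925: π(4925) = 657. The PNT approximation gives 4925/ln(4925) ≈ 4925/8.50208 ≈ 579.27. Relative error (π(x) − x/ln(x)) / π(x) ≈ 11.83%; the approximation is known to undercount slightly (Li(x) is a better estimate).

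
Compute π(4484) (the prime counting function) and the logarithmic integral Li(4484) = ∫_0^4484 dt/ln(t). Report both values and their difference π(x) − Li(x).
π(4484) = 609;  Li(4484) ≈ 623.31;  π(x) − Li(x) ≈ -14.31.

Direct count of primes ≤ 4484 gives π(4484) = 609. Numerical evaluation of the logarithmic integral gives Li(4484) ≈ 623.31. The difference π(x) − Li(x) ≈ -14.31 is typically negative for small/moderate x (Li(x) overestimates), though Littlewood's theorem shows this sign changes infinitely often.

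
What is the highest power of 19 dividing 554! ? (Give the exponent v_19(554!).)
v_19(554!) = 30

Legendre's formula: v_p(n!) = Σ_{k ≥ 1} ⌊n / p^k⌋. For p = 19, n = 554, the terms are:
  ⌊554/19^1⌋ = ⌊554/19⌋ = 29
  ⌊554/19^2⌋ = ⌊554/361⌋ = 1
(the next term ⌊554/19^3⌋ = 0, terminating the sum). Summing: v_19(554!) = 29 + 1 = 30.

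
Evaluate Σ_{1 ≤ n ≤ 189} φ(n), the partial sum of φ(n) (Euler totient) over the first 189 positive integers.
Σ_{n ≤ 189} φ(n) = 10904

Compute φ(n) for each 1 ≤ n ≤ 189: φ(1) = 1, φ(2) = 1, φ(3) = 2, φ(4) = 2, φ(5) = 4, φ(6) = 2, φ(7) = 6, φ(8) = 4, φ(9) = 6, φ(10) = 4, φ(11) = 10, φ(12) = 4, φ(13) = 12, φ(14) = 6, φ(15) = 8, φ(16) = 8, φ(17) = 16, φ(18) = 6, φ(19) = 18, φ(20) = 8, φ(21) = 12, φ(22) = 10, φ(23) = 22, φ(24) = 8, φ(25) = 20, φ(26) = 12, φ(27) = 18, φ(28) = 12, φ(29) = 28, φ(30) = 8, φ(31) = 30, φ(32) = 16, φ(33) = 20, φ(34) = 16, φ(35) = 24, φ(36) = 12, φ(37) = 36, φ(38) = 18, φ(39) = 24, φ(40) = 16, φ(41) = 40, φ(42) = 12, φ(43) = 42, φ(44) = 20, φ(45) = 24, φ(46) = 22, φ(47) = 46, φ(48) = 16, φ(49) = 42, φ(50) = 20, φ(51) = 32, φ(52) = 24, φ(53) = 52, φ(54) = 18, φ(55) = 40, φ(56) = 24, φ(57) = 36, φ(58) = 28, φ(59) = 58, φ(60) = 16, φ(61) = 60, φ(62) = 30, φ(63) = 36, φ(64) = 32, φ(65) = 48, φ(66) = 20, φ(67) = 66, φ(68) = 32, φ(69) = 44, φ(70) = 24, φ(71) = 70, φ(72) = 24, φ(73) = 72, φ(74) = 36, φ(75) = 40, φ(76) = 36, φ(77) = 60, φ(78) = 24, φ(79) = 78, φ(80) = 32, φ(81) = 54, φ(82) = 40, φ(83) = 82, φ(84) = 24, φ(85) = 64, φ(86) = 42, φ(87) = 56, φ(88) = 40, φ(89) = 88, φ(90) = 24, φ(91) = 72, φ(92) = 44, φ(93) = 60, φ(94) = 46, φ(95) = 72, φ(96) = 32, φ(97) = 96, φ(98) = 42, φ(99) = 60, φ(100) = 40, φ(101) = 100, φ(102) = 32, φ(103) = 102, φ(104) = 48, φ(105) = 48, φ(106) = 52, φ(107) = 106, φ(108) = 36, φ(109) = 108, φ(110) = 40, φ(111) = 72, φ(112) = 48, φ(113) = 112, φ(114) = 36, φ(115) = 88, φ(116) = 56, φ(117) = 72, φ(118) = 58, φ(119) = 96, φ(120) = 32, φ(121) = 110, φ(122) = 60, φ(123) = 80, φ(124) = 60, φ(125) = 100, φ(126) = 36, φ(127) = 126, φ(128) = 64, φ(129) = 84, φ(130) = 48, φ(131) = 130, φ(132) = 40, φ(133) = 108, φ(134) = 66, φ(135) = 72, φ(136) = 64, φ(137) = 136, φ(138) = 44, φ(139) = 138, φ(140) = 48, φ(141) = 92, φ(142) = 70, φ(143) = 120, φ(144) = 48, φ(145) = 112, φ(146) = 72, φ(147) = 84, φ(148) = 72, φ(149) = 148, φ(150) = 40, φ(151) = 150, φ(152) = 72, φ(153) = 96, φ(154) = 60, φ(155) = 120, φ(156) = 48, φ(157) = 156, φ(158) = 78, φ(159) = 104, φ(160) = 64, φ(161) = 132, φ(162) = 54, φ(163) = 162, φ(164) = 80, φ(165) = 80, φ(166) = 82, φ(167) = 166, φ(168) = 48, φ(169) = 156, φ(170) = 64, φ(171) = 108, φ(172) = 84, φ(173) = 172, φ(174) = 56, φ(175) = 120, φ(176) = 80, φ(177) = 116, φ(178) = 88, φ(179) = 178, φ(180) = 48, φ(181) = 180, φ(182) = 72, φ(183) = 120, φ(184) = 88, φ(185) = 144, φ(186) = 60, φ(187) = 160, φ(188) = 92, φ(189) = 108. Summing all 189 values: 10904. (Average order: Σ_{n ≤ x} φ(n) ~ (3/π²) x². For x = 189, (3/π²)·189² ≈ 10857.88.)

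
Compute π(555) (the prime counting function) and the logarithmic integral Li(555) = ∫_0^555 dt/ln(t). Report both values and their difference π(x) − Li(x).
π(555) = 101;  Li(555) ≈ 110.57;  π(x) − Li(x) ≈ -9.57.

Direct count of primes ≤ 555 gives π(555) = 101. Numerical evaluation of the logarithmic integral gives Li(555) ≈ 110.57. The difference π(x) − Li(x) ≈ -9.57 is typically negative for small/moderate x (Li(x) overestimates), though Littlewood's theorem shows this sign changes infinitely often.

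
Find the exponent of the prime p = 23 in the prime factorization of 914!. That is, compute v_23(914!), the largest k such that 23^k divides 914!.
v_23(914!) = 40

Legendre's formula: v_p(n!) = Σ_{k ≥ 1} ⌊n / p^k⌋. For p = 23, n = 914, the terms are:
  ⌊914/23^1⌋ = ⌊914/23⌋ = 39
  ⌊914/23^2⌋ = ⌊914/529⌋ = 1
(the next term ⌊914/23^3⌋ = 0, terminating the sum). Summing: v_23(914!) = 39 + 1 = 40.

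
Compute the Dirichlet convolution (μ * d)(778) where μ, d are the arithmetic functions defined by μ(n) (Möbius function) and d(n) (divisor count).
(μ * d)(778) = 1

Divisors of 778: [1, 2, 389, 778]. For each d | 778:
  d = 1: μ(1) · d(778/1) = 1 · 4 = 4
  d = 2: μ(2) · d(778/2) = -1 · 2 = -2
  d = 389: μ(389) · d(778/389) = -1 · 2 = -2
  d = 778: μ(778) · d(778/778) = 1 · 1 = 1
Summing: (μ * d)(778) = 4 + -2 + -2 + 1 = 1.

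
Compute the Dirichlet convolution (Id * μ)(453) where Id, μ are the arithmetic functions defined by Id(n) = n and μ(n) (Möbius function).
(Id * μ)(453) = 300

Divisors of 453: [1, 3, 151, 453]. For each d | 453:
  d = 1: Id(1) · μ(453/1) = 1 · 1 = 1
  d = 3: Id(3) · μ(453/3) = 3 · -1 = -3
  d = 151: Id(151) · μ(453/151) = 151 · -1 = -151
  d = 453: Id(453) · μ(453/453) = 453 · 1 = 453
Summing: (Id * μ)(453) = 1 + -3 + -151 + 453 = 300.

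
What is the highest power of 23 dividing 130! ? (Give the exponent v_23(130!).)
v_23(130!) = 5

Legendre's formula: v_p(n!) = Σ_{k ≥ 1} ⌊n / p^k⌋. For p = 23, n = 130, the terms are:
  ⌊130/23^1⌋ = ⌊130/23⌋ = 5
(the next term ⌊130/23^2⌋ = 0, terminating the sum). Summing: v_23(130!) = 5 = 5.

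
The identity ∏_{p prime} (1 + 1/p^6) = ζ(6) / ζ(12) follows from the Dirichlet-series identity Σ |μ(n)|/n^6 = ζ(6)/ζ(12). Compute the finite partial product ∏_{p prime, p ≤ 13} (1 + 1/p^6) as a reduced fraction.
∏ = 261167492243135861/256778456493448890

The primes p ≤ 13 are [2, 3, 5, 7, 11, 13]. For each, (1 + 1/p^6) = (p^6 + 1)/p^6. Multiplying these fractions over p ∈ [2, 3, 5, 7, 11, 13] gives 261167492243135861/256778456493448890. (In the limit P → ∞ this tends to ζ(6)/ζ(12).)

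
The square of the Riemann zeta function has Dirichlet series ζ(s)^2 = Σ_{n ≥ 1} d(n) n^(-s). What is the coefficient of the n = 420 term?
d(420) = 24

ζ(s)^2 = (Σ 1/m^s)(Σ 1/k^s). The coefficient of 1/n^s in the product is the number of ordered pairs (m, k) with mk = n, which equals d(n). For n = 420, divisors are [1, 2, 3, 4, 5, 6, 7, 10, 12, 14, 15, 20, 21, 28, 30, 35, 42, 60, 70, 84, 105, 140, 210, 420], so d(420) = 24.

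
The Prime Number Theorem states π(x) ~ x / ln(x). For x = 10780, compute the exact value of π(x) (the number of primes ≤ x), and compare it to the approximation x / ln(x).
π(10780) = 1312;  x/ln(x) ≈ 1160.96;  relative error ≈ 11.51%.

Directly count primes up to 10780: π(10780) = 1312. The PNT approximation gives 10780/ln(10780) ≈ 10780/9.28545 ≈ 1160.96. Relative error (π(x) − x/ln(x)) / π(x) ≈ 11.51%; the approximation is known to undercount slightly (Li(x) is a better estimate).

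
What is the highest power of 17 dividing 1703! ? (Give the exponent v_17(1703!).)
v_17(1703!) = 105

Legendre's formula: v_p(n!) = Σ_{k ≥ 1} ⌊n / p^k⌋. For p = 17, n = 1703, the terms are:
  ⌊1703/17^1⌋ = ⌊1703/17⌋ = 100
  ⌊1703/17^2⌋ = ⌊1703/289⌋ = 5
(the next term ⌊1703/17^3⌋ = 0, terminating the sum). Summing: v_17(1703!) = 100 + 5 = 105.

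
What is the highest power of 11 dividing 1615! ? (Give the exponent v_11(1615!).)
v_11(1615!) = 160

Legendre's formula: v_p(n!) = Σ_{k ≥ 1} ⌊n / p^k⌋. For p = 11, n = 1615, the terms are:
  ⌊1615/11^1⌋ = ⌊1615/11⌋ = 146
  ⌊1615/11^2⌋ = ⌊1615/121⌋ = 13
  ⌊1615/11^3⌋ = ⌊1615/1331⌋ = 1
(the next term ⌊1615/11^4⌋ = 0, terminating the sum). Summing: v_11(1615!) = 146 + 13 + 1 = 160.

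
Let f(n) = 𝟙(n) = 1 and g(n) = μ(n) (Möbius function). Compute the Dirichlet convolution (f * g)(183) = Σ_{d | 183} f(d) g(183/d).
(𝟙 * μ)(183) = 0

Divisors of 183: [1, 3, 61, 183]. For each d | 183:
  d = 1: 𝟙(1) · μ(183/1) = 1 · 1 = 1
  d = 3: 𝟙(3) · μ(183/3) = 1 · -1 = -1
  d = 61: 𝟙(61) · μ(183/61) = 1 · -1 = -1
  d = 183: 𝟙(183) · μ(183/183) = 1 · 1 = 1
Summing: (𝟙 * μ)(183) = 1 + -1 + -1 + 1 = 0.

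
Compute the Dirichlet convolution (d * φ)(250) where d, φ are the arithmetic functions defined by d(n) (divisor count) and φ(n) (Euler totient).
(d * φ)(250) = 468

Divisors of 250: [1, 2, 5, 10, 25, 50, 125, 250]. For each d | 250:
  d = 1: d(1) · φ(250/1) = 1 · 100 = 100
  d = 2: d(2) · φ(250/2) = 2 · 100 = 200
  d = 5: d(5) · φ(250/5) = 2 · 20 = 40
  d = 10: d(10) · φ(250/10) = 4 · 20 = 80
  d = 25: d(25) · φ(250/25) = 3 · 4 = 12
  d = 50: d(50) · φ(250/50) = 6 · 4 = 24
  d = 125: d(125) · φ(250/125) = 4 · 1 = 4
  d = 250: d(250) · φ(250/250) = 8 · 1 = 8
Summing: (d * φ)(250) = 100 + 200 + 40 + 80 + 12 + 24 + 4 + 8 = 468.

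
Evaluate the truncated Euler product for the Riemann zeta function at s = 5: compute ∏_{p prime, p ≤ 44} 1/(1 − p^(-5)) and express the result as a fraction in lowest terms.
∏ = 1572482291224969810929353517600303098269844539827384419450979869/1516482033755337998564749447506198249900022724140786873799147520

The primes p ≤ 44 are [2, 3, 5, 7, 11, 13, 17, 19, 23, 29, 31, 37, 41, 43]. For each prime, (1 − 1/p^5)^(-1) = p^5 / (p^5 − 1). The product is (1 − 1/2^5)^(-1), (1 − 1/3^5)^(-1), (1 − 1/5^5)^(-1), (1 − 1/7^5)^(-1), (1 − 1/11^5)^(-1), (1 − 1/13^5)^(-1), (1 − 1/17^5)^(-1), (1 − 1/19^5)^(-1), (1 − 1/23^5)^(-1), (1 − 1/29^5)^(-1), (1 − 1/31^5)^(-1), (1 − 1/37^5)^(-1), (1 − 1/41^5)^(-1), (1 − 1/43^5)^(-1) = ∏ p^5 / (p^5 − 1) = 1572482291224969810929353517600303098269844539827384419450979869/1516482033755337998564749447506198249900022724140786873799147520.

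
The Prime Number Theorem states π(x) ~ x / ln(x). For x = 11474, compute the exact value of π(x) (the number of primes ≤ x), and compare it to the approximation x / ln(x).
π(11474) = 1383;  x/ln(x) ≈ 1227.45;  relative error ≈ 11.25%.

Directly count primes up to 11474: π(11474) = 1383. The PNT approximation gives 11474/ln(11474) ≈ 11474/9.34784 ≈ 1227.45. Relative error (π(x) − x/ln(x)) / π(x) ≈ 11.25%; the approximation is known to undercount slightly (Li(x) is a better estimate).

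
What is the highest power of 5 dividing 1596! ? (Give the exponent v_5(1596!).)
v_5(1596!) = 396

Legendre's formula: v_p(n!) = Σ_{k ≥ 1} ⌊n / p^k⌋. For p = 5, n = 1596, the terms are:
  ⌊1596/5^1⌋ = ⌊1596/5⌋ = 319
  ⌊1596/5^2⌋ = ⌊1596/25⌋ = 63
  ⌊1596/5^3⌋ = ⌊1596/125⌋ = 12
  ⌊1596/5^4⌋ = ⌊1596/625⌋ = 2
(the next term ⌊1596/5^5⌋ = 0, terminating the sum). Summing: v_5(1596!) = 319 + 63 + 12 + 2 = 396.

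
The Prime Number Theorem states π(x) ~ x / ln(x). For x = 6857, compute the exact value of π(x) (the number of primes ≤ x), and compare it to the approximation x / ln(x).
π(6857) = 882;  x/ln(x) ≈ 776.29;  relative error ≈ 11.99%.

Directly count primes up to 6857: π(6857) = 882. The PNT approximation gives 6857/ln(6857) ≈ 6857/8.83303 ≈ 776.29. Relative error (π(x) − x/ln(x)) / π(x) ≈ 11.99%; the approximation is known to undercount slightly (Li(x) is a better estimate).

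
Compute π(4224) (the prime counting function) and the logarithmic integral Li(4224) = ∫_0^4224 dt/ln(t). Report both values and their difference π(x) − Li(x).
π(4224) = 578;  Li(4224) ≈ 592.28;  π(x) − Li(x) ≈ -14.28.

Direct count of primes ≤ 4224 gives π(4224) = 578. Numerical evaluation of the logarithmic integral gives Li(4224) ≈ 592.28. The difference π(x) − Li(x) ≈ -14.28 is typically negative for small/moderate x (Li(x) overestimates), though Littlewood's theorem shows this sign changes infinitely often.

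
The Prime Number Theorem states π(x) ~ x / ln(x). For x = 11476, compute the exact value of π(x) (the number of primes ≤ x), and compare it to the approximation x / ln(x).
π(11476) = 1383;  x/ln(x) ≈ 1227.64;  relative error ≈ 11.23%.

Directly count primes up to 11476: π(11476) = 1383. The PNT approximation gives 11476/ln(11476) ≈ 11476/9.34801 ≈ 1227.64. Relative error (π(x) − x/ln(x)) / π(x) ≈ 11.23%; the approximation is known to undercount slightly (Li(x) is a better estimate).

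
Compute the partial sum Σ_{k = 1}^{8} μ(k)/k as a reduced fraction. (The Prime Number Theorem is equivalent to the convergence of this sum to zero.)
Σ μ(k)/k = -1/105

Values of μ(k) for 1 ≤ k ≤ 8: μ(1) = 1, μ(2) = -1, μ(3) = -1, μ(5) = -1, μ(6) = 1, μ(7) = -1, with μ = 0 on non-squarefree integers. Summing μ(k)/k for k where μ(k) ≠ 0 gives -1/105 ≈ -0.0095. (PNT ⟺ this sum → 0 as n → ∞.)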